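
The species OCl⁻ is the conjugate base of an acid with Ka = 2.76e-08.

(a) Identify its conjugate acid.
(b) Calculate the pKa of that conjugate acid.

(a) The conjugate acid is formed by adding one H⁺ to OCl⁻, giving HOCl. (b) pKa = -log(Ka) = -log(2.76e-08) = 7.56.

Conjugate acid: HOCl; pK_a = 7.56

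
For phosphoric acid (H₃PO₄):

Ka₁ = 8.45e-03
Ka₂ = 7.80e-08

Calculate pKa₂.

pKa₂ = -log(Ka₂) = -log(7.80e-08) = 7.11.

pK_{a2} = 7.11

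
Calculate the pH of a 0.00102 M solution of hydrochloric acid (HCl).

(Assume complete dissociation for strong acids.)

[H⁺] = 0.00102 M for strong acid. pH = -log[H⁺] = -log(0.00102)

pH = 2.99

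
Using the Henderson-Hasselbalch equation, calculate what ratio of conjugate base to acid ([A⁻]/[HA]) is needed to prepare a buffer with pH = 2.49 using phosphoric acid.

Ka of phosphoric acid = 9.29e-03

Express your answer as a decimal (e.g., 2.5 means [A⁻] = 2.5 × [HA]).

pKa = -log(9.29e-03) = 2.0320. pH = pKa + log([A⁻]/[HA]), so log([A⁻]/[HA]) = pH − pKa = 2.49 − 2.0320 = 0.4580. [A⁻]/[HA] = 10^(0.4580) = 2.87

[A⁻]/[HA] = 2.87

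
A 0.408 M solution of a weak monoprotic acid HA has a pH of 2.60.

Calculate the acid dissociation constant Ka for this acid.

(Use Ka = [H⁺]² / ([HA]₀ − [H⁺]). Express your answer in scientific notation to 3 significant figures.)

[H⁺] = 10^(−pH) = 10^(−2.60) = 2.512e-03 M. For HA ⇌ H⁺ + A⁻, Ka = [H⁺][A⁻]/[HA] = [H⁺]² / ([HA]₀ − [H⁺]) = (2.512e-03)² / (0.408 − 2.512e-03) = 1.56e-05.

K_a = 1.56e-05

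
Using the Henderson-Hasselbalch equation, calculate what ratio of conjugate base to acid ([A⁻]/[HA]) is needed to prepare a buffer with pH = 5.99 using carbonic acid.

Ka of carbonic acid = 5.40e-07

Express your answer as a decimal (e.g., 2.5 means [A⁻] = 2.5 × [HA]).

pKa = -log(5.40e-07) = 6.2676. pH = pKa + log([A⁻]/[HA]), so log([A⁻]/[HA]) = pH − pKa = 5.99 − 6.2676 = -0.2776. [A⁻]/[HA] = 10^(-0.2776) = 0.528

[A⁻]/[HA] = 0.528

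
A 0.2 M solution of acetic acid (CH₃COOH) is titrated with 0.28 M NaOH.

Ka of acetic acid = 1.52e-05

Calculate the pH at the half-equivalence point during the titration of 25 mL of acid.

At half-equivalence [HA] = [A⁻], so Henderson-Hasselbalch gives pH = pKa = -log(1.52e-05) = 4.82.

pH = pKa = 4.82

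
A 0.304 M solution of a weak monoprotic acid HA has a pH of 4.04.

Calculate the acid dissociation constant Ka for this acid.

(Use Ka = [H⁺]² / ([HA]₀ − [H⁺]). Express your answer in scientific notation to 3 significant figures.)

[H⁺] = 10^(−pH) = 10^(−4.04) = 9.120e-05 M. For HA ⇌ H⁺ + A⁻, Ka = [H⁺][A⁻]/[HA] = [H⁺]² / ([HA]₀ − [H⁺]) = (9.120e-05)² / (0.304 − 9.120e-05) = 2.74e-08.

K_a = 2.74e-08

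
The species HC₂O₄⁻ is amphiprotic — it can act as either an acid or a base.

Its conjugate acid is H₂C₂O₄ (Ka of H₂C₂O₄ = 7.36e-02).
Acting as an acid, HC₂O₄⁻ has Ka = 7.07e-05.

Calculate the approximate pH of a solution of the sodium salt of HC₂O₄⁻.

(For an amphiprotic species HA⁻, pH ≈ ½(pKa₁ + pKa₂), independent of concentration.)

pKa₁ = -log(7.36e-02) = 1.13; pKa₂ = -log(7.07e-05) = 4.15. For an amphiprotic species, pH ≈ ½(pKa₁ + pKa₂) = ½(1.13 + 4.15) = 2.64.

pH = 2.64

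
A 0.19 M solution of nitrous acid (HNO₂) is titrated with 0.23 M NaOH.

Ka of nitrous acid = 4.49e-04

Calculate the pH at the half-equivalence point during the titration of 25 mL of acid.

At half-equivalence [HA] = [A⁻], so Henderson-Hasselbalch gives pH = pKa = -log(4.49e-04) = 3.35.

pH = pKa = 3.35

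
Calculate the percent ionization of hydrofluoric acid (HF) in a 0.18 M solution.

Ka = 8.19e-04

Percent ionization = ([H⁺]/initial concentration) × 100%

Using Ka equilibrium: x² + Ka×x - Ka×C = 0. Solving: [H⁺] = 1.1739e-02. Percent = (1.1739e-02/0.18) × 100

Percent ionization = 6.52%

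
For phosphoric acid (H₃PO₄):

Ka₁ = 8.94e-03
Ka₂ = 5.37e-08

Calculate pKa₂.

pKa₂ = -log(Ka₂) = -log(5.37e-08) = 7.27.

pK_{a2} = 7.27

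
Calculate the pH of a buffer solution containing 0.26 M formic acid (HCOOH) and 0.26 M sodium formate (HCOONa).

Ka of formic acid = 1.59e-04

pKa = -log(1.59e-04) = 3.80. pH = pKa + log([A⁻]/[HA]) = 3.80 + log(0.26/0.26)

pH = 3.80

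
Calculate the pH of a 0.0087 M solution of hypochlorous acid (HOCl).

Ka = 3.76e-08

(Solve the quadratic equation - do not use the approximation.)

x² + Ka×x - Ka×C = 0. Using quadratic formula: [H⁺] = 1.8068e-05

pH = 4.74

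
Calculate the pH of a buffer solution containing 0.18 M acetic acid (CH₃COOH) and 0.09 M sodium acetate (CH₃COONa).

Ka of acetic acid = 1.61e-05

pKa = -log(1.61e-05) = 4.79. pH = pKa + log([A⁻]/[HA]) = 4.79 + log(0.09/0.18)

pH = 4.49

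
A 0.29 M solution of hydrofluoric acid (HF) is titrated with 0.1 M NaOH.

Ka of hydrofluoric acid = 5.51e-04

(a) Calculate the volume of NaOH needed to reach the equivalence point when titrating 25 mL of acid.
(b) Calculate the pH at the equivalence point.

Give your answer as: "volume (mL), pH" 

moles acid = 0.29 × 25/1000 = 0.00725 mol; V_base = moles/0.1 × 1000 = 72.5 mL. At equivalence only the conjugate base is present: [A⁻] = 0.00725/0.098 = 7.4359e-02 M. Kb = Kw/Ka = 1.81e-11; [OH⁻] = √(Kb × [A⁻]) = 1.1617e-06; pOH = 5.93; pH = 14 - pOH = 8.07.

V = 72.5 mL, pH = 8.07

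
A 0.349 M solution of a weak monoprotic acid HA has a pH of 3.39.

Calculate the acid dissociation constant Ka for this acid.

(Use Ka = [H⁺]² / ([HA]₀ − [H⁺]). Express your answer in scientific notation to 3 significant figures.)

[H⁺] = 10^(−pH) = 10^(−3.39) = 4.074e-04 M. For HA ⇌ H⁺ + A⁻, Ka = [H⁺][A⁻]/[HA] = [H⁺]² / ([HA]₀ − [H⁺]) = (4.074e-04)² / (0.349 − 4.074e-04) = 4.76e-07.

K_a = 4.76e-07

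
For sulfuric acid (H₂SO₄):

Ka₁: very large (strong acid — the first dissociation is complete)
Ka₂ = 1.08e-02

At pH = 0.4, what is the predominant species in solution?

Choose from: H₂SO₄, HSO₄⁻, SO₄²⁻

The first dissociation is complete, so H₂SO₄ itself is never the predominant species in water; pKa₂ = -log(1.08e-02) = 1.97. For a polyprotic acid the predominant species crosses at each pKa: below pKa_n the protonated form dominates, above it the deprotonated form does. At pH = 0.4, the predominant species is HSO₄⁻.

HSO₄⁻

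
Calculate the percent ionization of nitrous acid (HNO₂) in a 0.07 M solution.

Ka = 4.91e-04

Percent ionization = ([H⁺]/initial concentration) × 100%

Using Ka equilibrium: x² + Ka×x - Ka×C = 0. Solving: [H⁺] = 5.6222e-03. Percent = (5.6222e-03/0.07) × 100

Percent ionization = 8.03%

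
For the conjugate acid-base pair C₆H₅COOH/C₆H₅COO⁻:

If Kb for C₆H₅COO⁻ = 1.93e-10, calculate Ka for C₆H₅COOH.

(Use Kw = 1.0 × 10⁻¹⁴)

For a conjugate pair Ka × Kb = Kw, so Ka = Kw/Kb = 1.0 × 10⁻¹⁴ / 1.93e-10 = 5.18e-05.

K_a = 5.18e-05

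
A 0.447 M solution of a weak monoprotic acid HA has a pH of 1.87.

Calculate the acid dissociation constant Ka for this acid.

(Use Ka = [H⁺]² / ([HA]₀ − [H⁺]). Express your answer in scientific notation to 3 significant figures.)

[H⁺] = 10^(−pH) = 10^(−1.87) = 1.349e-02 M. For HA ⇌ H⁺ + A⁻, Ka = [H⁺][A⁻]/[HA] = [H⁺]² / ([HA]₀ − [H⁺]) = (1.349e-02)² / (0.447 − 1.349e-02) = 4.20e-04.

K_a = 4.20e-04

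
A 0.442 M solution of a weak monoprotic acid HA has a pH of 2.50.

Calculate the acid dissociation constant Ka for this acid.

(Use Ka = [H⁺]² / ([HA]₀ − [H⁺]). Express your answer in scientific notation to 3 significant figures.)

[H⁺] = 10^(−pH) = 10^(−2.50) = 3.162e-03 M. For HA ⇌ H⁺ + A⁻, Ka = [H⁺][A⁻]/[HA] = [H⁺]² / ([HA]₀ − [H⁺]) = (3.162e-03)² / (0.442 − 3.162e-03) = 2.28e-05.

K_a = 2.28e-05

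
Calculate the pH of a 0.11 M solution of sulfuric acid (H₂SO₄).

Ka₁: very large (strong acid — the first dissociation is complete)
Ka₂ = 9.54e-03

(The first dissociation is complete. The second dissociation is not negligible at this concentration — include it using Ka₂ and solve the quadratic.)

First dissociation is complete: [H⁺]₀ = [HSO₄⁻]₀ = C = 0.11 M. Second dissociation HSO₄⁻ ⇌ H⁺ + SO₄²⁻: let x = [SO₄²⁻]. Ka₂ = (C + x)·x / (C − x) = 9.54e-03 → x² + (C + Ka₂)·x − Ka₂·C = 0 → x² + 0.11954·x − 1.049e-03 = 0. x = (−0.11954 + √(0.11954² + 4 × 1.049e-03)) / 2 = 8.2142e-03 M. [H⁺] = C + x = 0.11 + 8.2142e-03 = 1.1821e-01 M. pH = -log(1.1821e-01) = 0.93.

pH = 0.93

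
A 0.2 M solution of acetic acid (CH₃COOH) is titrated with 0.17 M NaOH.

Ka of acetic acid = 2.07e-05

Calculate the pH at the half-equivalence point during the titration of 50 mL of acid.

At half-equivalence [HA] = [A⁻], so Henderson-Hasselbalch gives pH = pKa = -log(2.07e-05) = 4.68.

pH = pKa = 4.68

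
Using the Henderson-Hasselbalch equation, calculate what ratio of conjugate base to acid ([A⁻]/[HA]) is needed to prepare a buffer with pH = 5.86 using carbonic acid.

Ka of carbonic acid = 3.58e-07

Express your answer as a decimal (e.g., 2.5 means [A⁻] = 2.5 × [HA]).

pKa = -log(3.58e-07) = 6.4461. pH = pKa + log([A⁻]/[HA]), so log([A⁻]/[HA]) = pH − pKa = 5.86 − 6.4461 = -0.5861. [A⁻]/[HA] = 10^(-0.5861) = 0.259

[A⁻]/[HA] = 0.259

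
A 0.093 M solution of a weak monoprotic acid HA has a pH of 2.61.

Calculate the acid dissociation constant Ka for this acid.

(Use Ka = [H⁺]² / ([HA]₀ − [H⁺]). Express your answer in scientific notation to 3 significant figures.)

[H⁺] = 10^(−pH) = 10^(−2.61) = 2.455e-03 M. For HA ⇌ H⁺ + A⁻, Ka = [H⁺][A⁻]/[HA] = [H⁺]² / ([HA]₀ − [H⁺]) = (2.455e-03)² / (0.093 − 2.455e-03) = 6.65e-05.

K_a = 6.65e-05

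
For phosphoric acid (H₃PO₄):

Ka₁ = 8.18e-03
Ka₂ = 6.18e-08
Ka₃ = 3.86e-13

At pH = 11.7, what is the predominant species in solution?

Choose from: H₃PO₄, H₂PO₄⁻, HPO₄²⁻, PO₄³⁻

pKa₁ = 2.09, pKa₂ = 7.21, pKa₃ = 12.41. For a polyprotic acid the predominant species crosses at each pKa: below pKa_n the protonated form dominates, above it the deprotonated form does. At pH = 11.7, the predominant species is HPO₄²⁻.

HPO₄²⁻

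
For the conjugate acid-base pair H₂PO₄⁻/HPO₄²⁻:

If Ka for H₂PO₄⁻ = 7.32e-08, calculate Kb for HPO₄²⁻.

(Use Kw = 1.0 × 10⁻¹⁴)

For a conjugate pair Ka × Kb = Kw, so Kb = Kw/Ka = 1.0 × 10⁻¹⁴ / 7.32e-08 = 1.37e-07.

K_b = 1.37e-07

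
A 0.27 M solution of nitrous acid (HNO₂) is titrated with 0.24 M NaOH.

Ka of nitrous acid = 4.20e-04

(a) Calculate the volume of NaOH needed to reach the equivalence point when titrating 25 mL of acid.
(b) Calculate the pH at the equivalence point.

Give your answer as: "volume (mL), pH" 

moles acid = 0.27 × 25/1000 = 0.00675 mol; V_base = moles/0.24 × 1000 = 28.1 mL. At equivalence only the conjugate base is present: [A⁻] = 0.00675/0.053 = 1.2706e-01 M. Kb = Kw/Ka = 2.38e-11; [OH⁻] = √(Kb × [A⁻]) = 1.7393e-06; pOH = 5.76; pH = 14 - pOH = 8.24.

V = 28.1 mL, pH = 8.24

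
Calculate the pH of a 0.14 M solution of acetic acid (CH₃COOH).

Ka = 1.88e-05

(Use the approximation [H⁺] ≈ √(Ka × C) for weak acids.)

[H⁺] = √(Ka × C) = √(1.88e-05 × 0.14) = 1.6223e-03. pH = -log(1.6223e-03)

pH = 2.79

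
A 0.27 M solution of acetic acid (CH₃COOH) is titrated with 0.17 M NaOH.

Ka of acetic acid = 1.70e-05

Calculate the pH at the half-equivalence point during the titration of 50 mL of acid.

At half-equivalence [HA] = [A⁻], so Henderson-Hasselbalch gives pH = pKa = -log(1.70e-05) = 4.77.

pH = pKa = 4.77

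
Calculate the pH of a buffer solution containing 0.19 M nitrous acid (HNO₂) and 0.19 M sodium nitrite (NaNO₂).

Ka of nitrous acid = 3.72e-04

pKa = -log(3.72e-04) = 3.43. pH = pKa + log([A⁻]/[HA]) = 3.43 + log(0.19/0.19)

pH = 3.43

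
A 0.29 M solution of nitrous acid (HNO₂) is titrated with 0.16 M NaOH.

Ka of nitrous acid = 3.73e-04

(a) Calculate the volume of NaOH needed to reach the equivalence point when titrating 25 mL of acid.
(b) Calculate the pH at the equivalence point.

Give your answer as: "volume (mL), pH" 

moles acid = 0.29 × 25/1000 = 0.00725 mol; V_base = moles/0.16 × 1000 = 45.3 mL. At equivalence only the conjugate base is present: [A⁻] = 0.00725/0.070 = 1.0311e-01 M. Kb = Kw/Ka = 2.68e-11; [OH⁻] = √(Kb × [A⁻]) = 1.6626e-06; pOH = 5.78; pH = 14 - pOH = 8.22.

V = 45.3 mL, pH = 8.22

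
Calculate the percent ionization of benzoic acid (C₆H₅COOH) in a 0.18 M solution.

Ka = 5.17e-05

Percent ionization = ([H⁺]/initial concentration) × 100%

Using Ka equilibrium: x² + Ka×x - Ka×C = 0. Solving: [H⁺] = 3.0248e-03. Percent = (3.0248e-03/0.18) × 100

Percent ionization = 1.68%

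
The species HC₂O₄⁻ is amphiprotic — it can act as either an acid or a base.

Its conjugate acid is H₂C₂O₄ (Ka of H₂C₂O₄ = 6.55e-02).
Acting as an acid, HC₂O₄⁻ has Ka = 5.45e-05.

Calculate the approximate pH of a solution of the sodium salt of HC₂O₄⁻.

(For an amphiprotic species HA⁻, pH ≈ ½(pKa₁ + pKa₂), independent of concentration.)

pKa₁ = -log(6.55e-02) = 1.18; pKa₂ = -log(5.45e-05) = 4.26. For an amphiprotic species, pH ≈ ½(pKa₁ + pKa₂) = ½(1.18 + 4.26) = 2.72.

pH = 2.72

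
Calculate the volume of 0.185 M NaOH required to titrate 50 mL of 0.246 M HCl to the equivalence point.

At equivalence: moles acid = moles base. moles HCl = 0.246 × 50/1000 = 0.0123 mol. V_base = moles / 0.185 × 1000 = 66.5 mL.

V_{base} = 66.5 mL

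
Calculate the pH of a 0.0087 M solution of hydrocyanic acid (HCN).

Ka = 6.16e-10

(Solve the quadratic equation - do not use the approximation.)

x² + Ka×x - Ka×C = 0. Using quadratic formula: [H⁺] = 2.3147e-06

pH = 5.64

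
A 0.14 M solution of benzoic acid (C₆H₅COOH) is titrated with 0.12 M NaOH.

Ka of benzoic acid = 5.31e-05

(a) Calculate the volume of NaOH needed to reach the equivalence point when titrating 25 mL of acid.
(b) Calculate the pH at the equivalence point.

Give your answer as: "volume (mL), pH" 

moles acid = 0.14 × 25/1000 = 0.0035 mol; V_base = moles/0.12 × 1000 = 29.2 mL. At equivalence only the conjugate base is present: [A⁻] = 0.0035/0.054 = 6.4615e-02 M. Kb = Kw/Ka = 1.88e-10; [OH⁻] = √(Kb × [A⁻]) = 3.4884e-06; pOH = 5.46; pH = 14 - pOH = 8.54.

V = 29.2 mL, pH = 8.54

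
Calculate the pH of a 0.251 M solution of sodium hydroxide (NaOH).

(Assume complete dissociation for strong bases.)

[OH⁻] = 0.251 M for strong base. pOH = -log[OH⁻] = 0.60, pH = 14 - pOH

pH = 13.40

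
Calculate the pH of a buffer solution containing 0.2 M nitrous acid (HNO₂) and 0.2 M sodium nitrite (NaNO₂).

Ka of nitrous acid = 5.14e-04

pKa = -log(5.14e-04) = 3.29. pH = pKa + log([A⁻]/[HA]) = 3.29 + log(0.2/0.2)

pH = 3.29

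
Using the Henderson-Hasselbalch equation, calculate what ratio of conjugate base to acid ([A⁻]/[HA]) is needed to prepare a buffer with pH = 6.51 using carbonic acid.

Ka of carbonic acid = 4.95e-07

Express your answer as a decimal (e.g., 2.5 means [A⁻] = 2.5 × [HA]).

pKa = -log(4.95e-07) = 6.3054. pH = pKa + log([A⁻]/[HA]), so log([A⁻]/[HA]) = pH − pKa = 6.51 − 6.3054 = 0.2046. [A⁻]/[HA] = 10^(0.2046) = 1.60

[A⁻]/[HA] = 1.60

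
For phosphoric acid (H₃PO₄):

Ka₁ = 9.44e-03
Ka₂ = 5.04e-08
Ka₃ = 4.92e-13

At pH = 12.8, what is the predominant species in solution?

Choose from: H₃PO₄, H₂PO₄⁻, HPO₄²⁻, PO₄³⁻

pKa₁ = 2.03, pKa₂ = 7.30, pKa₃ = 12.31. For a polyprotic acid the predominant species crosses at each pKa: below pKa_n the protonated form dominates, above it the deprotonated form does. At pH = 12.8, the predominant species is PO₄³⁻.

PO₄³⁻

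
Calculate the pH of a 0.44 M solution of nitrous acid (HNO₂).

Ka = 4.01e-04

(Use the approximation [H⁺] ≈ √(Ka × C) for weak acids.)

[H⁺] = √(Ka × C) = √(4.01e-04 × 0.44) = 1.3283e-02. pH = -log(1.3283e-02)

pH = 1.88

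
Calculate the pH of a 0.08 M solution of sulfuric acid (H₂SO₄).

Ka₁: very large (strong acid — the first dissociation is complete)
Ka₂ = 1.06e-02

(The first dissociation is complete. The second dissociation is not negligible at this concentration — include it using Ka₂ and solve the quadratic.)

First dissociation is complete: [H⁺]₀ = [HSO₄⁻]₀ = C = 0.08 M. Second dissociation HSO₄⁻ ⇌ H⁺ + SO₄²⁻: let x = [SO₄²⁻]. Ka₂ = (C + x)·x / (C − x) = 1.06e-02 → x² + (C + Ka₂)·x − Ka₂·C = 0 → x² + 0.09060·x − 8.480e-04 = 0. x = (−0.09060 + √(0.09060² + 4 × 8.480e-04)) / 2 = 8.5525e-03 M. [H⁺] = C + x = 0.08 + 8.5525e-03 = 8.8552e-02 M. pH = -log(8.8552e-02) = 1.05.

pH = 1.05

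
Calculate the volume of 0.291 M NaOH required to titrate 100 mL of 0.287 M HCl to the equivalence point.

At equivalence: moles acid = moles base. moles HCl = 0.287 × 100/1000 = 0.0287 mol. V_base = moles / 0.291 × 1000 = 98.6 mL.

V_{base} = 98.6 mL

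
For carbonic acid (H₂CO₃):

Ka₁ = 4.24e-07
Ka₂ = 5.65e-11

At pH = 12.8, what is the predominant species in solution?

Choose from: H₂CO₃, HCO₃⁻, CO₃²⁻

pKa₁ = 6.37, pKa₂ = 10.25. For a polyprotic acid the predominant species crosses at each pKa: below pKa_n the protonated form dominates, above it the deprotonated form does. At pH = 12.8, the predominant species is CO₃²⁻.

CO₃²⁻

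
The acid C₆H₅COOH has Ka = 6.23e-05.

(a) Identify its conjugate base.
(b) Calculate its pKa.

(a) The conjugate base is formed by removing one H⁺ from C₆H₅COOH, giving C₆H₅COO⁻. (b) pKa = -log(Ka) = -log(6.23e-05) = 4.21.

Conjugate base: C₆H₅COO⁻; pK_a = 4.21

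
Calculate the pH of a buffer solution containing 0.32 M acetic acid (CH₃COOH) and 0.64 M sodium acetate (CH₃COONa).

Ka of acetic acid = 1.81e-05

pKa = -log(1.81e-05) = 4.74. pH = pKa + log([A⁻]/[HA]) = 4.74 + log(0.64/0.32)

pH = 5.04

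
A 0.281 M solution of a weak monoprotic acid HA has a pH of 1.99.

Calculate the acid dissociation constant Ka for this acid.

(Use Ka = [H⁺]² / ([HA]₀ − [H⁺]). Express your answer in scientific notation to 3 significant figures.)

[H⁺] = 10^(−pH) = 10^(−1.99) = 1.023e-02 M. For HA ⇌ H⁺ + A⁻, Ka = [H⁺][A⁻]/[HA] = [H⁺]² / ([HA]₀ − [H⁺]) = (1.023e-02)² / (0.281 − 1.023e-02) = 3.87e-04.

K_a = 3.87e-04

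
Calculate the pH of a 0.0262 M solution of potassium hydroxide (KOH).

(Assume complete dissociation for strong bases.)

[OH⁻] = 0.0262 M for strong base. pOH = -log[OH⁻] = 1.58, pH = 14 - pOH

pH = 12.42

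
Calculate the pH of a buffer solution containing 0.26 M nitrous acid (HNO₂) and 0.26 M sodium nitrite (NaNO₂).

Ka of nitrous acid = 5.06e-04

pKa = -log(5.06e-04) = 3.30. pH = pKa + log([A⁻]/[HA]) = 3.30 + log(0.26/0.26)

pH = 3.30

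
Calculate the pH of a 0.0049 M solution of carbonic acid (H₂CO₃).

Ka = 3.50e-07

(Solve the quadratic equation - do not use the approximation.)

x² + Ka×x - Ka×C = 0. Using quadratic formula: [H⁺] = 4.1238e-05

pH = 4.38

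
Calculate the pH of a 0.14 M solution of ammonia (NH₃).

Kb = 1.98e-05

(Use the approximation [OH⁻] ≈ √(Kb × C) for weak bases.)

[OH⁻] = √(Kb × C) = √(1.98e-05 × 0.14) = 1.6649e-03. pOH = 2.78, pH = 14 - pOH

pH = 11.22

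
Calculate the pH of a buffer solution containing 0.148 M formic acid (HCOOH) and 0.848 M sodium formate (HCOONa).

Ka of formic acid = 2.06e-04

pKa = -log(2.06e-04) = 3.69. pH = pKa + log([A⁻]/[HA]) = 3.69 + log(0.848/0.148)

pH = 4.44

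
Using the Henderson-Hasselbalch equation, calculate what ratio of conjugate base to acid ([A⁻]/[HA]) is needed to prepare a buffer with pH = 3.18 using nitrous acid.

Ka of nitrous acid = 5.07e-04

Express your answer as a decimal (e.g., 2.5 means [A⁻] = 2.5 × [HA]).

pKa = -log(5.07e-04) = 3.2950. pH = pKa + log([A⁻]/[HA]), so log([A⁻]/[HA]) = pH − pKa = 3.18 − 3.2950 = -0.1150. [A⁻]/[HA] = 10^(-0.1150) = 0.767

[A⁻]/[HA] = 0.767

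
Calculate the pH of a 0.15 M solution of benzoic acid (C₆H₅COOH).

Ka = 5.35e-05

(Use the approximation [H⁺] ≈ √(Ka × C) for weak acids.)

[H⁺] = √(Ka × C) = √(5.35e-05 × 0.15) = 2.8328e-03. pH = -log(2.8328e-03)

pH = 2.55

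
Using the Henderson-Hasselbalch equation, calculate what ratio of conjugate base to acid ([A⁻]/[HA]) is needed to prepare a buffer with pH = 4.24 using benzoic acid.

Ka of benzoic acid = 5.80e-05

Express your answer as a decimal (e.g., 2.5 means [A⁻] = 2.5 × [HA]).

pKa = -log(5.80e-05) = 4.2366. pH = pKa + log([A⁻]/[HA]), so log([A⁻]/[HA]) = pH − pKa = 4.24 − 4.2366 = 0.0034. [A⁻]/[HA] = 10^(0.0034) = 1.01

[A⁻]/[HA] = 1.01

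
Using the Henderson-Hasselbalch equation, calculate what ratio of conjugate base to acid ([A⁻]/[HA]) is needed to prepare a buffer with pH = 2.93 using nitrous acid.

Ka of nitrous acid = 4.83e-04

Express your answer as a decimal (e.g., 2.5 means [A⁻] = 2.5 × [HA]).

pKa = -log(4.83e-04) = 3.3161. pH = pKa + log([A⁻]/[HA]), so log([A⁻]/[HA]) = pH − pKa = 2.93 − 3.3161 = -0.3861. [A⁻]/[HA] = 10^(-0.3861) = 0.411

[A⁻]/[HA] = 0.411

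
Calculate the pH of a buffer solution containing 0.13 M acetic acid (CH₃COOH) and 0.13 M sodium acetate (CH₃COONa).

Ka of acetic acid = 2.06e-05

pKa = -log(2.06e-05) = 4.69. pH = pKa + log([A⁻]/[HA]) = 4.69 + log(0.13/0.13)

pH = 4.69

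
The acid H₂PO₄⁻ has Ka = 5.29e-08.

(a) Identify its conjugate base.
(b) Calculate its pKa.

(a) The conjugate base is formed by removing one H⁺ from H₂PO₄⁻, giving HPO₄²⁻. (b) pKa = -log(Ka) = -log(5.29e-08) = 7.28.

Conjugate base: HPO₄²⁻; pK_a = 7.28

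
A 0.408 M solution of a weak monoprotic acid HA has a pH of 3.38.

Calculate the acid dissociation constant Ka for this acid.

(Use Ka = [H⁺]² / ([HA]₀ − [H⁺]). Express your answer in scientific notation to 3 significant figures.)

[H⁺] = 10^(−pH) = 10^(−3.38) = 4.169e-04 M. For HA ⇌ H⁺ + A⁻, Ka = [H⁺][A⁻]/[HA] = [H⁺]² / ([HA]₀ − [H⁺]) = (4.169e-04)² / (0.408 − 4.169e-04) = 4.26e-07.

K_a = 4.26e-07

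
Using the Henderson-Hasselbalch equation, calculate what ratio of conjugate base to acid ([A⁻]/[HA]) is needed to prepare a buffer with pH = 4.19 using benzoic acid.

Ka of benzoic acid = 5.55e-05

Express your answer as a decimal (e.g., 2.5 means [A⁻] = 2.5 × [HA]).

pKa = -log(5.55e-05) = 4.2557. pH = pKa + log([A⁻]/[HA]), so log([A⁻]/[HA]) = pH − pKa = 4.19 − 4.2557 = -0.0657. [A⁻]/[HA] = 10^(-0.0657) = 0.860

[A⁻]/[HA] = 0.860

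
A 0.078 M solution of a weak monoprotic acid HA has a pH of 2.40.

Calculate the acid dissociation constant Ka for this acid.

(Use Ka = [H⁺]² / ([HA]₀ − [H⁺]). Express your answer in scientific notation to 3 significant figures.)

[H⁺] = 10^(−pH) = 10^(−2.40) = 3.981e-03 M. For HA ⇌ H⁺ + A⁻, Ka = [H⁺][A⁻]/[HA] = [H⁺]² / ([HA]₀ − [H⁺]) = (3.981e-03)² / (0.078 − 3.981e-03) = 2.14e-04.

K_a = 2.14e-04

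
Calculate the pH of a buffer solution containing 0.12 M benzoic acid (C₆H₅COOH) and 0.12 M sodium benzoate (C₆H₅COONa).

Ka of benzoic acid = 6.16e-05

pKa = -log(6.16e-05) = 4.21. pH = pKa + log([A⁻]/[HA]) = 4.21 + log(0.12/0.12)

pH = 4.21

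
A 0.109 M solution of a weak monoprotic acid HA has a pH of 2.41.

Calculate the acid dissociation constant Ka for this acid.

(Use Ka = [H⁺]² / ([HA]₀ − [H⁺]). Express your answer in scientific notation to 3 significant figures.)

[H⁺] = 10^(−pH) = 10^(−2.41) = 3.890e-03 M. For HA ⇌ H⁺ + A⁻, Ka = [H⁺][A⁻]/[HA] = [H⁺]² / ([HA]₀ − [H⁺]) = (3.890e-03)² / (0.109 − 3.890e-03) = 1.44e-04.

K_a = 1.44e-04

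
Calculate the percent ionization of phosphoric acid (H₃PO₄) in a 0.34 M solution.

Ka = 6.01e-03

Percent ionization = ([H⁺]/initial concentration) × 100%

Using Ka equilibrium: x² + Ka×x - Ka×C = 0. Solving: [H⁺] = 4.2299e-02. Percent = (4.2299e-02/0.34) × 100

Percent ionization = 12.4%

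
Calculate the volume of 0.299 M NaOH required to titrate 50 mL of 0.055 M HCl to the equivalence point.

At equivalence: moles acid = moles base. moles HCl = 0.055 × 50/1000 = 0.00275 mol. V_base = moles / 0.299 × 1000 = 9.2 mL.

V_{base} = 9.2 mL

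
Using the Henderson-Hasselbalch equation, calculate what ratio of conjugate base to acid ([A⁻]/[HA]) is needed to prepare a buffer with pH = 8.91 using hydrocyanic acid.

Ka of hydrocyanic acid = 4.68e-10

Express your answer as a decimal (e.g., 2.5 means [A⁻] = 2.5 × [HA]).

pKa = -log(4.68e-10) = 9.3298. pH = pKa + log([A⁻]/[HA]), so log([A⁻]/[HA]) = pH − pKa = 8.91 − 9.3298 = -0.4198. [A⁻]/[HA] = 10^(-0.4198) = 0.380

[A⁻]/[HA] = 0.380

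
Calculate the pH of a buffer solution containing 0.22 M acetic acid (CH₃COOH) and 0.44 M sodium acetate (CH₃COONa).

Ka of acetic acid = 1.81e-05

pKa = -log(1.81e-05) = 4.74. pH = pKa + log([A⁻]/[HA]) = 4.74 + log(0.44/0.22)

pH = 5.04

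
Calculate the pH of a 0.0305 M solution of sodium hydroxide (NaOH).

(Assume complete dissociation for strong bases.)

[OH⁻] = 0.0305 M for strong base. pOH = -log[OH⁻] = 1.52, pH = 14 - pOH

pH = 12.48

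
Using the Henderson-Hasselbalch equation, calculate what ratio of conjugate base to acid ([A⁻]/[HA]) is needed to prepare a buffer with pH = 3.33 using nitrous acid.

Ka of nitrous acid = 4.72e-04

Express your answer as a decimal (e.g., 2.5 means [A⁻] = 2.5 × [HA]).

pKa = -log(4.72e-04) = 3.3261. pH = pKa + log([A⁻]/[HA]), so log([A⁻]/[HA]) = pH − pKa = 3.33 − 3.3261 = 0.0039. [A⁻]/[HA] = 10^(0.0039) = 1.01

[A⁻]/[HA] = 1.01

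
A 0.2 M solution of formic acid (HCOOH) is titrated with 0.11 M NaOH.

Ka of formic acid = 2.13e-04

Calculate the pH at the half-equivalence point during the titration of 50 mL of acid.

At half-equivalence [HA] = [A⁻], so Henderson-Hasselbalch gives pH = pKa = -log(2.13e-04) = 3.67.

pH = pKa = 3.67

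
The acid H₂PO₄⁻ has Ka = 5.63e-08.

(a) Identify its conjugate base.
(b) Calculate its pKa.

(a) The conjugate base is formed by removing one H⁺ from H₂PO₄⁻, giving HPO₄²⁻. (b) pKa = -log(Ka) = -log(5.63e-08) = 7.25.

Conjugate base: HPO₄²⁻; pK_a = 7.25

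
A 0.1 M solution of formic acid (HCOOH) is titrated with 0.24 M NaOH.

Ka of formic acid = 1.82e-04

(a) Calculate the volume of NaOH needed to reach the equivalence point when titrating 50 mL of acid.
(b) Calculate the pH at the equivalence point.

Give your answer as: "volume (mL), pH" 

moles acid = 0.1 × 50/1000 = 0.005 mol; V_base = moles/0.24 × 1000 = 20.8 mL. At equivalence only the conjugate base is present: [A⁻] = 0.005/0.071 = 7.0588e-02 M. Kb = Kw/Ka = 5.49e-11; [OH⁻] = √(Kb × [A⁻]) = 1.9694e-06; pOH = 5.71; pH = 14 - pOH = 8.29.

V = 20.8 mL, pH = 8.29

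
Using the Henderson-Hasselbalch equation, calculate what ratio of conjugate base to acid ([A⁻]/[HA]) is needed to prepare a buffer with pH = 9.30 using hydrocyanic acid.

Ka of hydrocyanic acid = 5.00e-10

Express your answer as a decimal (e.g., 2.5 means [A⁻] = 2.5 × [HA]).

pKa = -log(5.00e-10) = 9.3010. pH = pKa + log([A⁻]/[HA]), so log([A⁻]/[HA]) = pH − pKa = 9.30 − 9.3010 = -0.0010. [A⁻]/[HA] = 10^(-0.0010) = 0.998

[A⁻]/[HA] = 0.998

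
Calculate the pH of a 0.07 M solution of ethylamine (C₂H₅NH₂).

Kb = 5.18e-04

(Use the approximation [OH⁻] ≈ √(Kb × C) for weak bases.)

[OH⁻] = √(Kb × C) = √(5.18e-04 × 0.07) = 6.0216e-03. pOH = 2.22, pH = 14 - pOH

pH = 11.78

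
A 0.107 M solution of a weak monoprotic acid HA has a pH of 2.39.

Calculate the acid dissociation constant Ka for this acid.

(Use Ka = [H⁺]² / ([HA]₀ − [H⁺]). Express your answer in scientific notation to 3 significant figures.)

[H⁺] = 10^(−pH) = 10^(−2.39) = 4.074e-03 M. For HA ⇌ H⁺ + A⁻, Ka = [H⁺][A⁻]/[HA] = [H⁺]² / ([HA]₀ − [H⁺]) = (4.074e-03)² / (0.107 − 4.074e-03) = 1.61e-04.

K_a = 1.61e-04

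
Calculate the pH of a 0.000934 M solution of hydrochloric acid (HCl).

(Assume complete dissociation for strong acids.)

[H⁺] = 0.000934 M for strong acid. pH = -log[H⁺] = -log(0.000934)

pH = 3.03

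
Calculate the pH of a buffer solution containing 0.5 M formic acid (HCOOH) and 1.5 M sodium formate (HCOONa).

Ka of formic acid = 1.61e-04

pKa = -log(1.61e-04) = 3.79. pH = pKa + log([A⁻]/[HA]) = 3.79 + log(1.5/0.5)

pH = 4.27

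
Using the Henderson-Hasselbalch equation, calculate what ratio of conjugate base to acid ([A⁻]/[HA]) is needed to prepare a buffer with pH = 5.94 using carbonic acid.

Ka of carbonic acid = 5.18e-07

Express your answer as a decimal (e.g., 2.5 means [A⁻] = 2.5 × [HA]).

pKa = -log(5.18e-07) = 6.2857. pH = pKa + log([A⁻]/[HA]), so log([A⁻]/[HA]) = pH − pKa = 5.94 − 6.2857 = -0.3457. [A⁻]/[HA] = 10^(-0.3457) = 0.451

[A⁻]/[HA] = 0.451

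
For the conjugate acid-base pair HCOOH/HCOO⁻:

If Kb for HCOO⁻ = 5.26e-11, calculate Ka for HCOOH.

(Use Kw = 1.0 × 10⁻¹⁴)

For a conjugate pair Ka × Kb = Kw, so Ka = Kw/Kb = 1.0 × 10⁻¹⁴ / 5.26e-11 = 1.90e-04.

K_a = 1.90e-04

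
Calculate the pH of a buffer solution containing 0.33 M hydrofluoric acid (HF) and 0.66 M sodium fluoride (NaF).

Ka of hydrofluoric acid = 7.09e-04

pKa = -log(7.09e-04) = 3.15. pH = pKa + log([A⁻]/[HA]) = 3.15 + log(0.66/0.33)

pH = 3.45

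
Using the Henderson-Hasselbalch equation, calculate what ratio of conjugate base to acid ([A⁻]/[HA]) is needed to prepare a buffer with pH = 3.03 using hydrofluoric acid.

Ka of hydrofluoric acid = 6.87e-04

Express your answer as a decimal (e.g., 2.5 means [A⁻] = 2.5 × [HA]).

pKa = -log(6.87e-04) = 3.1630. pH = pKa + log([A⁻]/[HA]), so log([A⁻]/[HA]) = pH − pKa = 3.03 − 3.1630 = -0.1330. [A⁻]/[HA] = 10^(-0.1330) = 0.736

[A⁻]/[HA] = 0.736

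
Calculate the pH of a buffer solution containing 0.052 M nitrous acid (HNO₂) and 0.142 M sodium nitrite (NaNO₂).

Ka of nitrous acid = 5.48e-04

pKa = -log(5.48e-04) = 3.26. pH = pKa + log([A⁻]/[HA]) = 3.26 + log(0.142/0.052)

pH = 3.70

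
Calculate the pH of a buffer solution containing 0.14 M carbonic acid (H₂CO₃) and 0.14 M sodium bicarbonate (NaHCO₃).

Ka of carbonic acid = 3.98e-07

pKa = -log(3.98e-07) = 6.40. pH = pKa + log([A⁻]/[HA]) = 6.40 + log(0.14/0.14)

pH = 6.40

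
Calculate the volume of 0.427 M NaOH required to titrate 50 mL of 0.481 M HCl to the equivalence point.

At equivalence: moles acid = moles base. moles HCl = 0.481 × 50/1000 = 0.02405 mol. V_base = moles / 0.427 × 1000 = 56.3 mL.

V_{base} = 56.3 mL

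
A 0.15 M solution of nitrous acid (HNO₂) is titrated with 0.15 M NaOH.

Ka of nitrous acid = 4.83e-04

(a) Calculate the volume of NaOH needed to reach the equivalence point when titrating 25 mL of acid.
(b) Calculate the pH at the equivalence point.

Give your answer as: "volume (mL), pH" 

moles acid = 0.15 × 25/1000 = 0.00375 mol; V_base = moles/0.15 × 1000 = 25.0 mL. At equivalence only the conjugate base is present: [A⁻] = 0.00375/0.050 = 7.5000e-02 M. Kb = Kw/Ka = 2.07e-11; [OH⁻] = √(Kb × [A⁻]) = 1.2461e-06; pOH = 5.90; pH = 14 - pOH = 8.10.

V = 25.0 mL, pH = 8.10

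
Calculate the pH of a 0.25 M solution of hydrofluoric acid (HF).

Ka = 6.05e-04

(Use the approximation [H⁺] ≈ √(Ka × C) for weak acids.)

[H⁺] = √(Ka × C) = √(6.05e-04 × 0.25) = 1.2298e-02. pH = -log(1.2298e-02)

pH = 1.91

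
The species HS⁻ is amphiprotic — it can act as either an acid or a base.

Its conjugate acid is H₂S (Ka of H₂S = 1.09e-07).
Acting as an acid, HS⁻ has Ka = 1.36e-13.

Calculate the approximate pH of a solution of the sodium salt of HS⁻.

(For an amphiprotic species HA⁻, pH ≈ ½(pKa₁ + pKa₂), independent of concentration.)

pKa₁ = -log(1.09e-07) = 6.96; pKa₂ = -log(1.36e-13) = 12.87. For an amphiprotic species, pH ≈ ½(pKa₁ + pKa₂) = ½(6.96 + 12.87) = 9.91.

pH = 9.91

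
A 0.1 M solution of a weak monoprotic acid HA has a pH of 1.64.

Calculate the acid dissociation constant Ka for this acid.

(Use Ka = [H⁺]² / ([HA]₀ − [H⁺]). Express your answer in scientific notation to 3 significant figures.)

[H⁺] = 10^(−pH) = 10^(−1.64) = 2.291e-02 M. For HA ⇌ H⁺ + A⁻, Ka = [H⁺][A⁻]/[HA] = [H⁺]² / ([HA]₀ − [H⁺]) = (2.291e-02)² / (0.1 − 2.291e-02) = 6.81e-03.

K_a = 6.81e-03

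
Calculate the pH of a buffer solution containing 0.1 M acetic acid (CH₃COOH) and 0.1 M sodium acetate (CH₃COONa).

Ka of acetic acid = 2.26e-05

pKa = -log(2.26e-05) = 4.65. pH = pKa + log([A⁻]/[HA]) = 4.65 + log(0.1/0.1)

pH = 4.65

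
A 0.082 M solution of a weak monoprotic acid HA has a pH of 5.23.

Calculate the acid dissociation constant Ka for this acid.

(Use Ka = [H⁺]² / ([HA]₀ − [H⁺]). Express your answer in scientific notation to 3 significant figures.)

[H⁺] = 10^(−pH) = 10^(−5.23) = 5.888e-06 M. For HA ⇌ H⁺ + A⁻, Ka = [H⁺][A⁻]/[HA] = [H⁺]² / ([HA]₀ − [H⁺]) = (5.888e-06)² / (0.082 − 5.888e-06) = 4.23e-10.

K_a = 4.23e-10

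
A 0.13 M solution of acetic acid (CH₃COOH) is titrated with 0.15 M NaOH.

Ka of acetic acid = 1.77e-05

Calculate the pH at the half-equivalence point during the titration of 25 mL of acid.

At half-equivalence [HA] = [A⁻], so Henderson-Hasselbalch gives pH = pKa = -log(1.77e-05) = 4.75.

pH = pKa = 4.75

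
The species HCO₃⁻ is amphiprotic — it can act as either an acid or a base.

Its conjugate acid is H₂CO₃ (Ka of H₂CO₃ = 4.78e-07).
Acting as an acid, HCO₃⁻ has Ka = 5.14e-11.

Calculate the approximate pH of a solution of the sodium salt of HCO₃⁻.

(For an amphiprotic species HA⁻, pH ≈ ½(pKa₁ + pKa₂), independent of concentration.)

pKa₁ = -log(4.78e-07) = 6.32; pKa₂ = -log(5.14e-11) = 10.29. For an amphiprotic species, pH ≈ ½(pKa₁ + pKa₂) = ½(6.32 + 10.29) = 8.30.

pH = 8.30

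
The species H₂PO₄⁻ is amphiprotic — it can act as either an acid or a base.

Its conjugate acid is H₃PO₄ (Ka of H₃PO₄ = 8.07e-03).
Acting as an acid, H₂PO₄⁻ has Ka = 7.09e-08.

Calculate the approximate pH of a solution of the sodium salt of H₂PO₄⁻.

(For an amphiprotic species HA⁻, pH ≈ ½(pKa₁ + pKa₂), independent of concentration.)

pKa₁ = -log(8.07e-03) = 2.09; pKa₂ = -log(7.09e-08) = 7.15. For an amphiprotic species, pH ≈ ½(pKa₁ + pKa₂) = ½(2.09 + 7.15) = 4.62.

pH = 4.62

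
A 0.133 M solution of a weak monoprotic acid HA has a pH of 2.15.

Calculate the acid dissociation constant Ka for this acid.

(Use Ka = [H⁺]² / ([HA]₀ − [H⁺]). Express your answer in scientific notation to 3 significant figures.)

[H⁺] = 10^(−pH) = 10^(−2.15) = 7.079e-03 M. For HA ⇌ H⁺ + A⁻, Ka = [H⁺][A⁻]/[HA] = [H⁺]² / ([HA]₀ − [H⁺]) = (7.079e-03)² / (0.133 − 7.079e-03) = 3.98e-04.

K_a = 3.98e-04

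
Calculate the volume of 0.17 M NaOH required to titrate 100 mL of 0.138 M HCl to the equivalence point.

At equivalence: moles acid = moles base. moles HCl = 0.138 × 100/1000 = 0.0138 mol. V_base = moles / 0.17 × 1000 = 81.2 mL.

V_{base} = 81.2 mL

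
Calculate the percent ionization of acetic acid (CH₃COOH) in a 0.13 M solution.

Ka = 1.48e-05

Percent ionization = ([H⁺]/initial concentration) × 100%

Using Ka equilibrium: x² + Ka×x - Ka×C = 0. Solving: [H⁺] = 1.3797e-03. Percent = (1.3797e-03/0.13) × 100

Percent ionization = 1.06%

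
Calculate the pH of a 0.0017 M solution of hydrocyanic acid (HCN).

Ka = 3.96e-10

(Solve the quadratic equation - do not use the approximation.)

x² + Ka×x - Ka×C = 0. Using quadratic formula: [H⁺] = 8.2029e-07

pH = 6.09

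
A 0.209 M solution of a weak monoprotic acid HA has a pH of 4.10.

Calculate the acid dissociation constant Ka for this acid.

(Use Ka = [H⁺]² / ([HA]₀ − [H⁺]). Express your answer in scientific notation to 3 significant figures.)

[H⁺] = 10^(−pH) = 10^(−4.10) = 7.943e-05 M. For HA ⇌ H⁺ + A⁻, Ka = [H⁺][A⁻]/[HA] = [H⁺]² / ([HA]₀ − [H⁺]) = (7.943e-05)² / (0.209 − 7.943e-05) = 3.02e-08.

K_a = 3.02e-08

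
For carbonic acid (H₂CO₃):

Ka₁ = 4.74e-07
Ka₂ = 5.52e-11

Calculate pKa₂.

pKa₂ = -log(Ka₂) = -log(5.52e-11) = 10.26.

pK_{a2} = 10.26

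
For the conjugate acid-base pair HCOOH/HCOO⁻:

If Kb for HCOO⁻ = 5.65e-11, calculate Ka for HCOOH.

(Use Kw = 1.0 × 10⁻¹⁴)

For a conjugate pair Ka × Kb = Kw, so Ka = Kw/Kb = 1.0 × 10⁻¹⁴ / 5.65e-11 = 1.77e-04.

K_a = 1.77e-04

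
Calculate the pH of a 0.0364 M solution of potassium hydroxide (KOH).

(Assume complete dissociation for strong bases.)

[OH⁻] = 0.0364 M for strong base. pOH = -log[OH⁻] = 1.44, pH = 14 - pOH

pH = 12.56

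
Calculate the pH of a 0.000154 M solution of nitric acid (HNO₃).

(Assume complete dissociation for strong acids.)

[H⁺] = 0.000154 M for strong acid. pH = -log[H⁺] = -log(0.000154)

pH = 3.81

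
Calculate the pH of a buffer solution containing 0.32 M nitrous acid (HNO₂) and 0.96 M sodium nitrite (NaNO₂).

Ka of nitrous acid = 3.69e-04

pKa = -log(3.69e-04) = 3.43. pH = pKa + log([A⁻]/[HA]) = 3.43 + log(0.96/0.32)

pH = 3.91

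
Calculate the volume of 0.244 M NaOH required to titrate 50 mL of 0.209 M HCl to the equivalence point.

At equivalence: moles acid = moles base. moles HCl = 0.209 × 50/1000 = 0.01045 mol. V_base = moles / 0.244 × 1000 = 42.8 mL.

V_{base} = 42.8 mL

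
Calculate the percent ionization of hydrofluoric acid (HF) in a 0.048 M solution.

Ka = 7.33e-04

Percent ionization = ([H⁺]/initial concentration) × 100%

Using Ka equilibrium: x² + Ka×x - Ka×C = 0. Solving: [H⁺] = 5.5764e-03. Percent = (5.5764e-03/0.048) × 100

Percent ionization = 11.6%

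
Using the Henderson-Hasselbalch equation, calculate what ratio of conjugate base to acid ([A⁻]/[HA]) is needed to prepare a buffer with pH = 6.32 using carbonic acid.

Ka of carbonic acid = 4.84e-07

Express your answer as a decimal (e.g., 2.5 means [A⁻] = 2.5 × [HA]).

pKa = -log(4.84e-07) = 6.3152. pH = pKa + log([A⁻]/[HA]), so log([A⁻]/[HA]) = pH − pKa = 6.32 − 6.3152 = 0.0048. [A⁻]/[HA] = 10^(0.0048) = 1.01

[A⁻]/[HA] = 1.01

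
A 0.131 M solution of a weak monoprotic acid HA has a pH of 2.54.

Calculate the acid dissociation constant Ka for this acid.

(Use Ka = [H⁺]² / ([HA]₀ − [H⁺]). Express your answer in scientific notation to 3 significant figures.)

[H⁺] = 10^(−pH) = 10^(−2.54) = 2.884e-03 M. For HA ⇌ H⁺ + A⁻, Ka = [H⁺][A⁻]/[HA] = [H⁺]² / ([HA]₀ − [H⁺]) = (2.884e-03)² / (0.131 − 2.884e-03) = 6.49e-05.

K_a = 6.49e-05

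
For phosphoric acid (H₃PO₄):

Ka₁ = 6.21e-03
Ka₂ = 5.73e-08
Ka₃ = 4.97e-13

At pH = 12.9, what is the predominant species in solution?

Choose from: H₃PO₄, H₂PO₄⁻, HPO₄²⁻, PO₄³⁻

pKa₁ = 2.21, pKa₂ = 7.24, pKa₃ = 12.30. For a polyprotic acid the predominant species crosses at each pKa: below pKa_n the protonated form dominates, above it the deprotonated form does. At pH = 12.9, the predominant species is PO₄³⁻.

PO₄³⁻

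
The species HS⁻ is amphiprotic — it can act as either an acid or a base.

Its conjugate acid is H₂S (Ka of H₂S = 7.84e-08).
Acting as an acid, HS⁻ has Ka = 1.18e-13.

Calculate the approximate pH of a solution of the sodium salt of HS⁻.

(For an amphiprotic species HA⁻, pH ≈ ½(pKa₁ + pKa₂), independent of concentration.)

pKa₁ = -log(7.84e-08) = 7.11; pKa₂ = -log(1.18e-13) = 12.93. For an amphiprotic species, pH ≈ ½(pKa₁ + pKa₂) = ½(7.11 + 12.93) = 10.02.

pH = 10.02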